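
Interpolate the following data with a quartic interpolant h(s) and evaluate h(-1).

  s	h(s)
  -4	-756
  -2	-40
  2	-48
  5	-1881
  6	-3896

3

L_0(-1) = (1)·(-3)·(-6)·(-7)/[(-2)·(-6)·(-9)·(-10)] = -7/60
L_1(-1) = (3)·(-3)·(-6)·(-7)/[(2)·(-4)·(-7)·(-8)] = 27/32
L_2(-1) = (3)·(1)·(-6)·(-7)/[(6)·(4)·(-3)·(-4)] = 7/16
L_3(-1) = (3)·(1)·(-3)·(-7)/[(9)·(7)·(3)·(-1)] = -1/3
L_4(-1) = (3)·(1)·(-3)·(-6)/[(10)·(8)·(4)·(1)] = 27/160
Sum: (-756)·(-7/60) + (-40)·(27/32) + (-48)·(7/16) + (-1881)·(-1/3) + (-3896)·(27/160) = 3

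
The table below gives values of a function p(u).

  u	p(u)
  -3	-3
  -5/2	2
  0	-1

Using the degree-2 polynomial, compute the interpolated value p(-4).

Evaluate each Lagrange basis at u = -4:
L_0(-4) = (-3/2)·(-4)/[(-1/2)·(-3)] = 4
L_1(-4) = (-1)·(-4)/[(1/2)·(-5/2)] = -16/5
L_2(-4) = (-1)·(-3/2)/[(3)·(5/2)] = 1/5
Sum: (-3)·(4) + 2·(-16/5) + (-1)·(1/5) = -93/5

-93/5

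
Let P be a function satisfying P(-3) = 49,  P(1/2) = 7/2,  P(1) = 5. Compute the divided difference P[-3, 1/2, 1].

P[-3,1/2] = (7/2 - 49) / (1/2 - (-3)) = -13
P[1/2,1] = (5 - 7/2) / (1 - 1/2) = 3
P[-3,1/2,1] = (3 - (-13)) / (1 - (-3)) = 4

4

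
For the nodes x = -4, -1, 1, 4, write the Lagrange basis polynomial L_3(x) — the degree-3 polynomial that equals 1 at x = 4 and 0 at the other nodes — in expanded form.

L_3(x) = (1/120)x^3 + (1/30)x^2 - (1/120)x - 1/30

L_3(x) = (x + 4)(x + 1)(x - 1) / [(8)·(5)·(3)]
       = (x^3 + 4x^2 - x - 4) / (120)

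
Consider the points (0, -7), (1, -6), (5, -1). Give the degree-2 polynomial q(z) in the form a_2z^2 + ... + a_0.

Build the Lagrange basis polynomials:
L_0(z) = (z - 1)(z - 5) / [5] = (1/5)z^2 - (6/5)z + 1
L_1(z) = z(z - 5) / [-4] = -(1/4)z^2 + (5/4)z
L_2(z) = z(z - 1) / [20] = (1/20)z^2 - (1/20)z
q(z) = (-7)·L_0 + (-6)·L_1 + (-1)·L_2
  (-7)·L_0(z) = -(7/5)z^2 + (42/5)z - 7
  (-6)·L_1(z) = (3/2)z^2 - (15/2)z
  (-1)·L_2(z) = -(1/20)z^2 + (1/20)z
Adding term by term: (1/20)z^2 + (19/20)z - 7

q(z) = (1/20)z^2 + (19/20)z - 7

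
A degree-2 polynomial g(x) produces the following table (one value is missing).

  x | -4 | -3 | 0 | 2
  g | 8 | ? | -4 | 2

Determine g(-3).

The 3 known values determine g uniquely (degree ≤ 2).
L_0(-3) = (-3)·(-5)/[(-4)·(-6)] = 5/8
L_1(-3) = (1)·(-5)/[(4)·(-2)] = 5/8
L_2(-3) = (1)·(-3)/[(6)·(2)] = -1/4
Sum: 8·(5/8) + (-4)·(5/8) + 2·(-1/4) = 2

2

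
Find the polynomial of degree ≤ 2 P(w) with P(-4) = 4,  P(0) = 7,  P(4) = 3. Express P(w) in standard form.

P(w) = -(7/32)w^2 - (1/8)w + 7

Newton's divided differences:
P[-4,0] = (7 - 4) / (0 - (-4)) = 3/4
P[0,4] = (3 - 7) / (4 - 0) = -1
P[-4,0,4] = (-1 - 3/4) / (4 - (-4)) = -7/32
P(w) = 4 + (3/4)·(w + 4) + (-7/32)·(w + 4)w
Expanding: P(w) = -(7/32)w^2 - (1/8)w + 7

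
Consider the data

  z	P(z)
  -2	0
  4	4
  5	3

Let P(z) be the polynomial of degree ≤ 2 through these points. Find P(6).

Evaluate each Lagrange basis at z = 6:
L_0(6) = (2)·(1)/[(-6)·(-7)] = 1/21
L_1(6) = (8)·(1)/[(6)·(-1)] = -4/3
L_2(6) = (8)·(2)/[(7)·(1)] = 16/7
Sum: 0 + 4·(-4/3) + 3·(16/7) = 32/21

32/21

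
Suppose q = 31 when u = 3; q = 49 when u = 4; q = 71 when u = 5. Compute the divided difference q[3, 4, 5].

q[3,4] = (49 - 31) / (4 - 3) = 18
q[4,5] = (71 - 49) / (5 - 4) = 22
q[3,4,5] = (22 - 18) / (5 - 3) = 2

2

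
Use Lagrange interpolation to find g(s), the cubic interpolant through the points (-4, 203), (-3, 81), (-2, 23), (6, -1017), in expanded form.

g(s) = -4s^3 - 4s^2 - 2s + 3

Build the Lagrange basis polynomials:
L_0(s) = (s + 3)(s + 2)(s - 6) / [-20] = -(1/20)s^3 + (1/20)s^2 + (6/5)s + 9/5
L_1(s) = (s + 4)(s + 2)(s - 6) / [9] = (1/9)s^3 - (28/9)s - 16/3
L_2(s) = (s + 4)(s + 3)(s - 6) / [-16] = -(1/16)s^3 - (1/16)s^2 + (15/8)s + 9/2
L_3(s) = (s + 4)(s + 3)(s + 2) / [720] = (1/720)s^3 + (1/80)s^2 + (13/360)s + 1/30
g(s) = 203·L_0 + 81·L_1 + 23·L_2 + (-1017)·L_3
  203·L_0(s) = -(203/20)s^3 + (203/20)s^2 + (1218/5)s + 1827/5
  81·L_1(s) = 9s^3 - 252s - 432
  23·L_2(s) = -(23/16)s^3 - (23/16)s^2 + (345/8)s + 207/2
  (-1017)·L_3(s) = -(113/80)s^3 - (1017/80)s^2 - (1469/40)s - 339/10
Adding term by term: -4s^3 - 4s^2 - 2s + 3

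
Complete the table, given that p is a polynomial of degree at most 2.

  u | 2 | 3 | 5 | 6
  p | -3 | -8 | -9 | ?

-5

The 3 known values determine p uniquely (degree ≤ 2).
Evaluate each Lagrange basis at u = 6:
L_0(6) = (3)·(1)/[(-1)·(-3)] = 1
L_1(6) = (4)·(1)/[(1)·(-2)] = -2
L_2(6) = (4)·(3)/[(3)·(2)] = 2
Sum: (-3)·(1) + (-8)·(-2) + (-9)·(2) = -5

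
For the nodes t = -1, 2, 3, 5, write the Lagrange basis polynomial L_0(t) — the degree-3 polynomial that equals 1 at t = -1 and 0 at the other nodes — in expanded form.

L_0(t) = -(1/72)t^3 + (5/36)t^2 - (31/72)t + 5/12

L_0(t) = (t - 2)(t - 3)(t - 5) / [(-3)·(-4)·(-6)]
       = (t^3 - 10t^2 + 31t - 30) / (-72)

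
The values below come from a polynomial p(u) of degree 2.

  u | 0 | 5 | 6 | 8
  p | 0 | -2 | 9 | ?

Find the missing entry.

The 3 known values determine p uniquely (degree ≤ 2).
L_0(8) = (3)·(2)/[(-5)·(-6)] = 1/5
L_1(8) = (8)·(2)/[(5)·(-1)] = -16/5
L_2(8) = (8)·(3)/[(6)·(1)] = 4
Sum: 0 + (-2)·(-16/5) + 9·(4) = 212/5

212/5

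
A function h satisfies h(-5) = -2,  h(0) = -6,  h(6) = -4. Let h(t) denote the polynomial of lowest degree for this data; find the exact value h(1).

-68/11

Using Newton's divided-difference form:
h[-5,0] = (-6 - (-2)) / (0 - (-5)) = -4/5
h[0,6] = (-4 - (-6)) / (6 - 0) = 1/3
h[-5,0,6] = (1/3 - (-4/5)) / (6 - (-5)) = 17/165
h(1) = -2 + (-4/5)·(6) + (17/165)·(6)·(1) = -68/11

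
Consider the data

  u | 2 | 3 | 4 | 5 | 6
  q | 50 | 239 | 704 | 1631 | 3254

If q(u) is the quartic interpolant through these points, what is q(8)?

9764

Evaluate each Lagrange basis at u = 8:
L_0(8) = (5)·(4)·(3)·(2)/[(-1)·(-2)·(-3)·(-4)] = 5
L_1(8) = (6)·(4)·(3)·(2)/[(1)·(-1)·(-2)·(-3)] = -24
L_2(8) = (6)·(5)·(3)·(2)/[(2)·(1)·(-1)·(-2)] = 45
L_3(8) = (6)·(5)·(4)·(2)/[(3)·(2)·(1)·(-1)] = -40
L_4(8) = (6)·(5)·(4)·(3)/[(4)·(3)·(2)·(1)] = 15
Sum: 50·(5) + 239·(-24) + 704·(45) + 1631·(-40) + 3254·(15) = 9764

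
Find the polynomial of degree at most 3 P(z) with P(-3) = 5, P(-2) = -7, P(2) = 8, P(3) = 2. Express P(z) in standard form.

Newton's divided differences:
P[-3,-2] = (-7 - 5) / (-2 - (-3)) = -12
P[-2,2] = (8 - (-7)) / (2 - (-2)) = 15/4
P[2,3] = (2 - 8) / (3 - 2) = -6
P[-3,-2,2] = (15/4 - (-12)) / (2 - (-3)) = 63/20
P[-2,2,3] = (-6 - 15/4) / (3 - (-2)) = -39/20
P[-3,-2,2,3] = (-39/20 - 63/20) / (3 - (-3)) = -17/20
P(z) = 5 + (-12)·(z + 3) + (63/20)·(z + 3)(z + 2) + (-17/20)·(z + 3)(z + 2)(z - 2)
Expanding: P(z) = -(17/20)z^3 + (3/5)z^2 + (143/20)z - 19/10

P(z) = -(17/20)z^3 + (3/5)z^2 + (143/20)z - 19/10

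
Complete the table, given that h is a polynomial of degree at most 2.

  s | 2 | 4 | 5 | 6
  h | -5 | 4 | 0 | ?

The 3 known values determine h uniquely (degree ≤ 2).
L_0(6) = (2)·(1)/[(-2)·(-3)] = 1/3
L_1(6) = (4)·(1)/[(2)·(-1)] = -2
L_2(6) = (4)·(2)/[(3)·(1)] = 8/3
Sum: (-5)·(1/3) + 4·(-2) + 0 = -29/3

-29/3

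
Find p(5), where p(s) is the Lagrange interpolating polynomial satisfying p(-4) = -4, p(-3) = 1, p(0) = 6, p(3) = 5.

47/7

L_0(5) = (8)·(5)·(2)/[(-1)·(-4)·(-7)] = -20/7
L_1(5) = (9)·(5)·(2)/[(1)·(-3)·(-6)] = 5
L_2(5) = (9)·(8)·(2)/[(4)·(3)·(-3)] = -4
L_3(5) = (9)·(8)·(5)/[(7)·(6)·(3)] = 20/7
Sum: (-4)·(-20/7) + 1·(5) + 6·(-4) + 5·(20/7) = 47/7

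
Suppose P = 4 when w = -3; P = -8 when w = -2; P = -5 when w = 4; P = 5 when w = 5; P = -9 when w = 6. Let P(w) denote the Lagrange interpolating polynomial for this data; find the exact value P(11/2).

3819/1792

Evaluate each Lagrange basis at w = 11/2:
L_0(11/2) = (15/2)·(3/2)·(1/2)·(-1/2)/[(-1)·(-7)·(-8)·(-9)] = -5/896
L_1(11/2) = (17/2)·(3/2)·(1/2)·(-1/2)/[(1)·(-6)·(-7)·(-8)] = 17/1792
L_2(11/2) = (17/2)·(15/2)·(1/2)·(-1/2)/[(7)·(6)·(-1)·(-2)] = -85/448
L_3(11/2) = (17/2)·(15/2)·(3/2)·(-1/2)/[(8)·(7)·(1)·(-1)] = 765/896
L_4(11/2) = (17/2)·(15/2)·(3/2)·(1/2)/[(9)·(8)·(2)·(1)] = 85/256
Sum: 4·(-5/896) + (-8)·(17/1792) + (-5)·(-85/448) + 5·(765/896) + (-9)·(85/256) = 3819/1792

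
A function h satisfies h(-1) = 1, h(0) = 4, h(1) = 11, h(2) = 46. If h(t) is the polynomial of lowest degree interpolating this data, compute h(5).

Using Newton's divided-difference form:
h[-1,0] = (4 - 1) / (0 - (-1)) = 3
h[0,1] = (11 - 4) / (1 - 0) = 7
h[1,2] = (46 - 11) / (2 - 1) = 35
h[-1,0,1] = (7 - 3) / (1 - (-1)) = 2
h[0,1,2] = (35 - 7) / (2 - 0) = 14
h[-1,0,1,2] = (14 - 2) / (2 - (-1)) = 4
h(5) = 1 + 3·(6) + 2·(6)·(5) + 4·(6)·(5)·(4) = 559

559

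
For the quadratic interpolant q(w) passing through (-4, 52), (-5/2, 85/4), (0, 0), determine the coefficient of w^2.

Build the Lagrange basis polynomials:
L_0(w) = (w + 5/2)w / [6] = (1/6)w^2 + (5/12)w
L_1(w) = (w + 4)w / [-15/4] = -(4/15)w^2 - (16/15)w
L_2(w) = (w + 4)(w + 5/2) / [10] = (1/10)w^2 + (13/20)w + 1
q(w) = 52·L_0 + (85/4)·L_1 + 0·L_2
Only the coefficient of w^2 is needed; take it from each L_i and combine:
52·(1/6) + (85/4)·(-4/15) + 0·(1/10) = 3

3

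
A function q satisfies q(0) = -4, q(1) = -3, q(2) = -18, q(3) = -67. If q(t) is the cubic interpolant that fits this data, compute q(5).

Evaluate each Lagrange basis at t = 5:
L_0(5) = (4)·(3)·(2)/[(-1)·(-2)·(-3)] = -4
L_1(5) = (5)·(3)·(2)/[(1)·(-1)·(-2)] = 15
L_2(5) = (5)·(4)·(2)/[(2)·(1)·(-1)] = -20
L_3(5) = (5)·(4)·(3)/[(3)·(2)·(1)] = 10
Sum: (-4)·(-4) + (-3)·(15) + (-18)·(-20) + (-67)·(10) = -339

-339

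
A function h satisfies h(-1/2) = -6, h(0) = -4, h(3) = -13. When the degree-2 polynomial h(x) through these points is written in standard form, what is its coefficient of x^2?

-2

L_0(x) = x(x - 3) / [7/4] = (4/7)x^2 - (12/7)x
L_1(x) = (x + 1/2)(x - 3) / [-3/2] = -(2/3)x^2 + (5/3)x + 1
L_2(x) = (x + 1/2)x / [21/2] = (2/21)x^2 + (1/21)x
h(x) = (-6)·L_0 + (-4)·L_1 + (-13)·L_2
Only the coefficient of x^2 is needed; take it from each L_i and combine:
(-6)·(4/7) + (-4)·(-2/3) + (-13)·(2/21) = -2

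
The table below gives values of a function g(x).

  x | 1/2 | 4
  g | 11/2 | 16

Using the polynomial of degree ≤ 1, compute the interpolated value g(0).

Evaluate each Lagrange basis at x = 0:
L_0(0) = (-4)/[(-7/2)] = 8/7
L_1(0) = (-1/2)/[(7/2)] = -1/7
Sum: 11/2·(8/7) + 16·(-1/7) = 4

4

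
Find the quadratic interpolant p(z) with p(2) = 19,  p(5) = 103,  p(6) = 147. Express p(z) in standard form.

p(z) = 4z^2 + 3

L_0(z) = (z - 5)(z - 6) / [12] = (1/12)z^2 - (11/12)z + 5/2
L_1(z) = (z - 2)(z - 6) / [-3] = -(1/3)z^2 + (8/3)z - 4
L_2(z) = (z - 2)(z - 5) / [4] = (1/4)z^2 - (7/4)z + 5/2
p(z) = 19·L_0 + 103·L_1 + 147·L_2
  19·L_0(z) = (19/12)z^2 - (209/12)z + 95/2
  103·L_1(z) = -(103/3)z^2 + (824/3)z - 412
  147·L_2(z) = (147/4)z^2 - (1029/4)z + 735/2
Adding term by term: 4z^2 + 3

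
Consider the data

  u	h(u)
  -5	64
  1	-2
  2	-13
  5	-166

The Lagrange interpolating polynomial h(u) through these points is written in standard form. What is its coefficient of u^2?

Build the Lagrange basis polynomials:
L_0(u) = (u - 1)(u - 2)(u - 5) / [-420] = -(1/420)u^3 + (2/105)u^2 - (17/420)u + 1/42
L_1(u) = (u + 5)(u - 2)(u - 5) / [24] = (1/24)u^3 - (1/12)u^2 - (25/24)u + 25/12
L_2(u) = (u + 5)(u - 1)(u - 5) / [-21] = -(1/21)u^3 + (1/21)u^2 + (25/21)u - 25/21
L_3(u) = (u + 5)(u - 1)(u - 2) / [120] = (1/120)u^3 + (1/60)u^2 - (13/120)u + 1/12
h(u) = 64·L_0 + (-2)·L_1 + (-13)·L_2 + (-166)·L_3
Only the coefficient of u^2 is needed; take it from each L_i and combine:
64·(2/105) + (-2)·(-1/12) + (-13)·(1/21) + (-166)·(1/60) = -2

-2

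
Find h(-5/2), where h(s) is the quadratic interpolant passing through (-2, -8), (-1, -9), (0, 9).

L_0(-5/2) = (-3/2)·(-5/2)/[(-1)·(-2)] = 15/8
L_1(-5/2) = (-1/2)·(-5/2)/[(1)·(-1)] = -5/4
L_2(-5/2) = (-1/2)·(-3/2)/[(2)·(1)] = 3/8
Sum: (-8)·(15/8) + (-9)·(-5/4) + 9·(3/8) = -3/8

-3/8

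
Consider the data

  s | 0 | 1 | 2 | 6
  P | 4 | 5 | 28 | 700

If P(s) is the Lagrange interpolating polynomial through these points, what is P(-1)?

7

Evaluate each Lagrange basis at s = -1:
L_0(-1) = (-2)·(-3)·(-7)/[(-1)·(-2)·(-6)] = 7/2
L_1(-1) = (-1)·(-3)·(-7)/[(1)·(-1)·(-5)] = -21/5
L_2(-1) = (-1)·(-2)·(-7)/[(2)·(1)·(-4)] = 7/4
L_3(-1) = (-1)·(-2)·(-3)/[(6)·(5)·(4)] = -1/20
Sum: 4·(7/2) + 5·(-21/5) + 28·(7/4) + 700·(-1/20) = 7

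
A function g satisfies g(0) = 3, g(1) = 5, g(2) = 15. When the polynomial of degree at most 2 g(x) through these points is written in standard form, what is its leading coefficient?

4

Build the Lagrange basis polynomials:
L_0(x) = (x - 1)(x - 2) / [2] = (1/2)x^2 - (3/2)x + 1
L_1(x) = x(x - 2) / [-1] = -x^2 + 2x
L_2(x) = x(x - 1) / [2] = (1/2)x^2 - (1/2)x
g(x) = 3·L_0 + 5·L_1 + 15·L_2
Only the coefficient of x^2 is needed; take it from each L_i and combine:
3·(1/2) + 5·(-1) + 15·(1/2) = 4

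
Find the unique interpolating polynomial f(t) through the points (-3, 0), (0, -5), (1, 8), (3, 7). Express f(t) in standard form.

L_0(t) = t(t - 1)(t - 3) / [-72] = -(1/72)t^3 + (1/18)t^2 - (1/24)t
L_1(t) = (t + 3)(t - 1)(t - 3) / [9] = (1/9)t^3 - (1/9)t^2 - t + 1
L_2(t) = (t + 3)t(t - 3) / [-8] = -(1/8)t^3 + (9/8)t
L_3(t) = (t + 3)t(t - 1) / [36] = (1/36)t^3 + (1/18)t^2 - (1/12)t
f(t) = 0·L_0 + (-5)·L_1 + 8·L_2 + 7·L_3
  0·L_0(t) = 0
  (-5)·L_1(t) = -(5/9)t^3 + (5/9)t^2 + 5t - 5
  8·L_2(t) = -t^3 + 9t
  7·L_3(t) = (7/36)t^3 + (7/18)t^2 - (7/12)t
Adding term by term: -(49/36)t^3 + (17/18)t^2 + (161/12)t - 5

f(t) = -(49/36)t^3 + (17/18)t^2 + (161/12)t - 5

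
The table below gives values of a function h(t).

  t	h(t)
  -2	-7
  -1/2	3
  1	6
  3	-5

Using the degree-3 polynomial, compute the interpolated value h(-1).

103/315

Using Newton's divided-difference form:
h[-2,-1/2] = (3 - (-7)) / (-1/2 - (-2)) = 20/3
h[-1/2,1] = (6 - 3) / (1 - (-1/2)) = 2
h[1,3] = (-5 - 6) / (3 - 1) = -11/2
h[-2,-1/2,1] = (2 - 20/3) / (1 - (-2)) = -14/9
h[-1/2,1,3] = (-11/2 - 2) / (3 - (-1/2)) = -15/7
h[-2,-1/2,1,3] = (-15/7 - (-14/9)) / (3 - (-2)) = -37/315
h(-1) = -7 + (20/3)·(1) + (-14/9)·(1)·(-1/2) + (-37/315)·(1)·(-1/2)·(-2) = 103/315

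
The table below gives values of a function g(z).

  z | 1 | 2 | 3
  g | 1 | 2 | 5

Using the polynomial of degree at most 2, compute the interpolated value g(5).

17

L_0(5) = (3)·(2)/[(-1)·(-2)] = 3
L_1(5) = (4)·(2)/[(1)·(-1)] = -8
L_2(5) = (4)·(3)/[(2)·(1)] = 6
Sum: 1·(3) + 2·(-8) + 5·(6) = 17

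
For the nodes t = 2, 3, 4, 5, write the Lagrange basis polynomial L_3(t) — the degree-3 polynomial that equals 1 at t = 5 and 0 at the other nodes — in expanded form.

L_3(t) = (1/6)t^3 - (3/2)t^2 + (13/3)t - 4

L_3(t) = (t - 2)(t - 3)(t - 4) / [(3)·(2)·(1)]
       = (t^3 - 9t^2 + 26t - 24) / (6)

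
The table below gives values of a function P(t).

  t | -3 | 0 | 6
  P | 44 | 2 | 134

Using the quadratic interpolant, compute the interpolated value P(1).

Evaluate each Lagrange basis at t = 1:
L_0(1) = (1)·(-5)/[(-3)·(-9)] = -5/27
L_1(1) = (4)·(-5)/[(3)·(-6)] = 10/9
L_2(1) = (4)·(1)/[(9)·(6)] = 2/27
Sum: 44·(-5/27) + 2·(10/9) + 134·(2/27) = 4

4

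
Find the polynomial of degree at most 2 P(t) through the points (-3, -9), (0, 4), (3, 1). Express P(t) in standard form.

L_0(t) = t(t - 3) / [18] = (1/18)t^2 - (1/6)t
L_1(t) = (t + 3)(t - 3) / [-9] = -(1/9)t^2 + 1
L_2(t) = (t + 3)t / [18] = (1/18)t^2 + (1/6)t
P(t) = (-9)·L_0 + 4·L_1 + 1·L_2
  (-9)·L_0(t) = -(1/2)t^2 + (3/2)t
  4·L_1(t) = -(4/9)t^2 + 4
  1·L_2(t) = (1/18)t^2 + (1/6)t
Adding term by term: -(8/9)t^2 + (5/3)t + 4

P(t) = -(8/9)t^2 + (5/3)t + 4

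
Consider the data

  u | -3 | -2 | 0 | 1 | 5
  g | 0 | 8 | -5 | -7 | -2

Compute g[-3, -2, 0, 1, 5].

-179/840

g[-3,-2] = (8 - 0) / (-2 - (-3)) = 8
g[-2,0] = (-5 - 8) / (0 - (-2)) = -13/2
g[0,1] = (-7 - (-5)) / (1 - 0) = -2
g[1,5] = (-2 - (-7)) / (5 - 1) = 5/4
g[-3,-2,0] = (-13/2 - 8) / (0 - (-3)) = -29/6
g[-2,0,1] = (-2 - (-13/2)) / (1 - (-2)) = 3/2
g[0,1,5] = (5/4 - (-2)) / (5 - 0) = 13/20
g[-3,-2,0,1] = (3/2 - (-29/6)) / (1 - (-3)) = 19/12
g[-2,0,1,5] = (13/20 - 3/2) / (5 - (-2)) = -17/140
g[-3,-2,0,1,5] = (-17/140 - 19/12) / (5 - (-3)) = -179/840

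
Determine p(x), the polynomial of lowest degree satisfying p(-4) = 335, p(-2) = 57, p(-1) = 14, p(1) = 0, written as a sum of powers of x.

p(x) = -4x^3 + 4x^2 - 3x + 3

Newton's divided differences:
p[-4,-2] = (57 - 335) / (-2 - (-4)) = -139
p[-2,-1] = (14 - 57) / (-1 - (-2)) = -43
p[-1,1] = (0 - 14) / (1 - (-1)) = -7
p[-4,-2,-1] = (-43 - (-139)) / (-1 - (-4)) = 32
p[-2,-1,1] = (-7 - (-43)) / (1 - (-2)) = 12
p[-4,-2,-1,1] = (12 - 32) / (1 - (-4)) = -4
p(x) = 335 + (-139)·(x + 4) + 32·(x + 4)(x + 2) + (-4)·(x + 4)(x + 2)(x + 1)
Expanding: p(x) = -4x^3 + 4x^2 - 3x + 3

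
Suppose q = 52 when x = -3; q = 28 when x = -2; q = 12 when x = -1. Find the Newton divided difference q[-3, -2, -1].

4

q[-3,-2] = (28 - 52) / (-2 - (-3)) = -24
q[-2,-1] = (12 - 28) / (-1 - (-2)) = -16
q[-3,-2,-1] = (-16 - (-24)) / (-1 - (-3)) = 4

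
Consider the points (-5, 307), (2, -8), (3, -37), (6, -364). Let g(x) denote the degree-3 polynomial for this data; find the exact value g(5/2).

-77/4

Evaluate each Lagrange basis at x = 5/2:
L_0(5/2) = (1/2)·(-1/2)·(-7/2)/[(-7)·(-8)·(-11)] = -1/704
L_1(5/2) = (15/2)·(-1/2)·(-7/2)/[(7)·(-1)·(-4)] = 15/32
L_2(5/2) = (15/2)·(1/2)·(-7/2)/[(8)·(1)·(-3)] = 35/64
L_3(5/2) = (15/2)·(1/2)·(-1/2)/[(11)·(4)·(3)] = -5/352
Sum: 307·(-1/704) + (-8)·(15/32) + (-37)·(35/64) + (-364)·(-5/352) = -77/4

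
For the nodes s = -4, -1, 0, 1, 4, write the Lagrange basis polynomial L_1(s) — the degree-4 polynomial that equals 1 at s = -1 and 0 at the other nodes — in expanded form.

L_1(s) = -(1/30)s^4 + (1/30)s^3 + (8/15)s^2 - (8/15)s

L_1(s) = (s + 4)s(s - 1)(s - 4) / [(3)·(-1)·(-2)·(-5)]
       = (s^4 - s^3 - 16s^2 + 16s) / (-30)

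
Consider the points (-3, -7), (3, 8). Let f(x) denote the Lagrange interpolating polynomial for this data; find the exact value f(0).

Evaluate each Lagrange basis at x = 0:
L_0(0) = (-3)/[(-6)] = 1/2
L_1(0) = (3)/[(6)] = 1/2
Sum: (-7)·(1/2) + 8·(1/2) = 1/2

1/2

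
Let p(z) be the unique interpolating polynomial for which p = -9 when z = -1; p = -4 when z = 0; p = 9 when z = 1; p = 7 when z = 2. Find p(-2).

Evaluate each Lagrange basis at z = -2:
L_0(-2) = (-2)·(-3)·(-4)/[(-1)·(-2)·(-3)] = 4
L_1(-2) = (-1)·(-3)·(-4)/[(1)·(-1)·(-2)] = -6
L_2(-2) = (-1)·(-2)·(-4)/[(2)·(1)·(-1)] = 4
L_3(-2) = (-1)·(-2)·(-3)/[(3)·(2)·(1)] = -1
Sum: (-9)·(4) + (-4)·(-6) + 9·(4) + 7·(-1) = 17

17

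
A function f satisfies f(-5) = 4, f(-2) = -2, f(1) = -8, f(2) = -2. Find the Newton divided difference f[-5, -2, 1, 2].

2/7

f[-5,-2] = (-2 - 4) / (-2 - (-5)) = -2
f[-2,1] = (-8 - (-2)) / (1 - (-2)) = -2
f[1,2] = (-2 - (-8)) / (2 - 1) = 6
f[-5,-2,1] = (-2 - (-2)) / (1 - (-5)) = 0
f[-2,1,2] = (6 - (-2)) / (2 - (-2)) = 2
f[-5,-2,1,2] = (2 - 0) / (2 - (-5)) = 2/7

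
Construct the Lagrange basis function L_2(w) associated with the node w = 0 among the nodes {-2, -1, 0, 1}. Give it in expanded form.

L_2(w) = -(1/2)w^3 - w^2 + (1/2)w + 1

L_2(w) = (w + 2)(w + 1)(w - 1) / [(2)·(1)·(-1)]
       = (w^3 + 2w^2 - w - 2) / (-2)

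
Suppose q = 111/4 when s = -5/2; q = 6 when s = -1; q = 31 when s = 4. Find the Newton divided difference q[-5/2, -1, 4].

3

q[-5/2,-1] = (6 - 111/4) / (-1 - (-5/2)) = -29/2
q[-1,4] = (31 - 6) / (4 - (-1)) = 5
q[-5/2,-1,4] = (5 - (-29/2)) / (4 - (-5/2)) = 3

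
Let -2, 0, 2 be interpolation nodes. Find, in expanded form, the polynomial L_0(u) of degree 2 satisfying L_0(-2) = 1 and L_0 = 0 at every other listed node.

L_0(u) = (1/8)u^2 - (1/4)u

L_0(u) = u(u - 2) / [(-2)·(-4)]
       = (u^2 - 2u) / (8)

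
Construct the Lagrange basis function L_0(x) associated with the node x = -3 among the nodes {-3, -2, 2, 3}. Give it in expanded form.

L_0(x) = -(1/30)x^3 + (1/10)x^2 + (2/15)x - 2/5

L_0(x) = (x + 2)(x - 2)(x - 3) / [(-1)·(-5)·(-6)]
       = (x^3 - 3x^2 - 4x + 12) / (-30)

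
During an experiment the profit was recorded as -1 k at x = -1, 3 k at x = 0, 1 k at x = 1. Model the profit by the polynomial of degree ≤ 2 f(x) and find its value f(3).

L_0(3) = (3)·(2)/[(-1)·(-2)] = 3
L_1(3) = (4)·(2)/[(1)·(-1)] = -8
L_2(3) = (4)·(3)/[(2)·(1)] = 6
Sum: (-1)·(3) + 3·(-8) + 1·(6) = -21

-21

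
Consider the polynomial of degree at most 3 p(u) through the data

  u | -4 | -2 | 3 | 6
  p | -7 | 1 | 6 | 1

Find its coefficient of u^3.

The leading coefficient equals the top divided difference p[-4,-2,3,6].
p[-4,-2] = (1 - (-7)) / (-2 - (-4)) = 4
p[-2,3] = (6 - 1) / (3 - (-2)) = 1
p[3,6] = (1 - 6) / (6 - 3) = -5/3
p[-4,-2,3] = (1 - 4) / (3 - (-4)) = -3/7
p[-2,3,6] = (-5/3 - 1) / (6 - (-2)) = -1/3
p[-4,-2,3,6] = (-1/3 - (-3/7)) / (6 - (-4)) = 1/105

1/105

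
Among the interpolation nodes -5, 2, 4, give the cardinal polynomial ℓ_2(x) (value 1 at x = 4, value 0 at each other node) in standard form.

ℓ_2(x) = (1/18)x^2 + (1/6)x - 5/9

ℓ_2(x) = (x + 5)(x - 2) / [(9)·(2)]
       = (x^2 + 3x - 10) / (18)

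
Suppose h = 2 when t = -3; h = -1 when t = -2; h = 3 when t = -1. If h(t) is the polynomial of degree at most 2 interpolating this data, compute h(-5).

29

Using Newton's divided-difference form:
h[-3,-2] = (-1 - 2) / (-2 - (-3)) = -3
h[-2,-1] = (3 - (-1)) / (-1 - (-2)) = 4
h[-3,-2,-1] = (4 - (-3)) / (-1 - (-3)) = 7/2
h(-5) = 2 + (-3)·(-2) + (7/2)·(-2)·(-3) = 29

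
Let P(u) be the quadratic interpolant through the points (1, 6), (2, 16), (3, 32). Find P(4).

54

L_0(4) = (2)·(1)/[(-1)·(-2)] = 1
L_1(4) = (3)·(1)/[(1)·(-1)] = -3
L_2(4) = (3)·(2)/[(2)·(1)] = 3
Sum: 6·(1) + 16·(-3) + 32·(3) = 54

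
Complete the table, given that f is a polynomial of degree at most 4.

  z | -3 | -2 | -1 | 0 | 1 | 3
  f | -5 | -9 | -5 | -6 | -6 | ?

116

The 5 known values determine f uniquely (degree ≤ 4).
L_0(3) = (5)·(4)·(3)·(2)/[(-1)·(-2)·(-3)·(-4)] = 5
L_1(3) = (6)·(4)·(3)·(2)/[(1)·(-1)·(-2)·(-3)] = -24
L_2(3) = (6)·(5)·(3)·(2)/[(2)·(1)·(-1)·(-2)] = 45
L_3(3) = (6)·(5)·(4)·(2)/[(3)·(2)·(1)·(-1)] = -40
L_4(3) = (6)·(5)·(4)·(3)/[(4)·(3)·(2)·(1)] = 15
Sum: (-5)·(5) + (-9)·(-24) + (-5)·(45) + (-6)·(-40) + (-6)·(15) = 116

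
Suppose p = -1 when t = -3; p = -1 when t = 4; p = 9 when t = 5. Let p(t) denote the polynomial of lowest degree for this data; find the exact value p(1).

-16

L_0(1) = (-3)·(-4)/[(-7)·(-8)] = 3/14
L_1(1) = (4)·(-4)/[(7)·(-1)] = 16/7
L_2(1) = (4)·(-3)/[(8)·(1)] = -3/2
Sum: (-1)·(3/14) + (-1)·(16/7) + 9·(-3/2) = -16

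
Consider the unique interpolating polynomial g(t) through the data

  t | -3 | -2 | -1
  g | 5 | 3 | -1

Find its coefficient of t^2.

-1

Build the Lagrange basis polynomials:
L_0(t) = (t + 2)(t + 1) / [2] = (1/2)t^2 + (3/2)t + 1
L_1(t) = (t + 3)(t + 1) / [-1] = -t^2 - 4t - 3
L_2(t) = (t + 3)(t + 2) / [2] = (1/2)t^2 + (5/2)t + 3
g(t) = 5·L_0 + 3·L_1 + (-1)·L_2
Only the coefficient of t^2 is needed; take it from each L_i and combine:
5·(1/2) + 3·(-1) + (-1)·(1/2) = -1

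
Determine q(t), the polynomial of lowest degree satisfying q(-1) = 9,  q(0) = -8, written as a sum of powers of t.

Build the Lagrange basis polynomials:
L_0(t) = t / [-1] = -t
L_1(t) = (t + 1) / [1] = t + 1
q(t) = 9·L_0 + (-8)·L_1
  9·L_0(t) = -9t
  (-8)·L_1(t) = -8t - 8
Adding term by term: -17t - 8

q(t) = -17t - 8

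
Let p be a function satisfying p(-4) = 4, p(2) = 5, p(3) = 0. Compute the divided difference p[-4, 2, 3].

p[-4,2] = (5 - 4) / (2 - (-4)) = 1/6
p[2,3] = (0 - 5) / (3 - 2) = -5
p[-4,2,3] = (-5 - 1/6) / (3 - (-4)) = -31/42

-31/42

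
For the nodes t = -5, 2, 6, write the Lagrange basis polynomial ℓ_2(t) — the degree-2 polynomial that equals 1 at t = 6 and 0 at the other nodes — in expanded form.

ℓ_2(t) = (1/44)t^2 + (3/44)t - 5/22

ℓ_2(t) = (t + 5)(t - 2) / [(11)·(4)]
       = (t^2 + 3t - 10) / (44)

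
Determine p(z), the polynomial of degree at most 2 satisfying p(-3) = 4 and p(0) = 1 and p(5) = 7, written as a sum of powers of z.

L_0(z) = z(z - 5) / [24] = (1/24)z^2 - (5/24)z
L_1(z) = (z + 3)(z - 5) / [-15] = -(1/15)z^2 + (2/15)z + 1
L_2(z) = (z + 3)z / [40] = (1/40)z^2 + (3/40)z
p(z) = 4·L_0 + 1·L_1 + 7·L_2
  4·L_0(z) = (1/6)z^2 - (5/6)z
  1·L_1(z) = -(1/15)z^2 + (2/15)z + 1
  7·L_2(z) = (7/40)z^2 + (21/40)z
Adding term by term: (11/40)z^2 - (7/40)z + 1

p(z) = (11/40)z^2 - (7/40)z + 1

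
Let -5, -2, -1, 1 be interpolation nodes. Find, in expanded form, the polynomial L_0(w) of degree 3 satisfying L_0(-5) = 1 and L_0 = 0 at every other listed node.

L_0(w) = (w + 2)(w + 1)(w - 1) / [(-3)·(-4)·(-6)]
       = (w^3 + 2w^2 - w - 2) / (-72)

L_0(w) = -(1/72)w^3 - (1/36)w^2 + (1/72)w + 1/36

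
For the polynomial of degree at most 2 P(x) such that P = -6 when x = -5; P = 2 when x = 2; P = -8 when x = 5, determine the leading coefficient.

-47/105

The leading coefficient equals the top divided difference P[-5,2,5].
P[-5,2] = (2 - (-6)) / (2 - (-5)) = 8/7
P[2,5] = (-8 - 2) / (5 - 2) = -10/3
P[-5,2,5] = (-10/3 - 8/7) / (5 - (-5)) = -47/105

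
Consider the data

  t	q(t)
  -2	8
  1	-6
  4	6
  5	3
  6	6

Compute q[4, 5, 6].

3

q[4,5] = (3 - 6) / (5 - 4) = -3
q[5,6] = (6 - 3) / (6 - 5) = 3
q[4,5,6] = (3 - (-3)) / (6 - 4) = 3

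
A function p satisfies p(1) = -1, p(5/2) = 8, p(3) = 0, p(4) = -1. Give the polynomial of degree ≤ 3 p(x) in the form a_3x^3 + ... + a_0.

Build the Lagrange basis polynomials:
L_0(x) = (x - 5/2)(x - 3)(x - 4) / [-9] = -(1/9)x^3 + (19/18)x^2 - (59/18)x + 10/3
L_1(x) = (x - 1)(x - 3)(x - 4) / [9/8] = (8/9)x^3 - (64/9)x^2 + (152/9)x - 32/3
L_2(x) = (x - 1)(x - 5/2)(x - 4) / [-1] = -x^3 + (15/2)x^2 - (33/2)x + 10
L_3(x) = (x - 1)(x - 5/2)(x - 3) / [9/2] = (2/9)x^3 - (13/9)x^2 + (26/9)x - 5/3
p(x) = (-1)·L_0 + 8·L_1 + 0·L_2 + (-1)·L_3
  (-1)·L_0(x) = (1/9)x^3 - (19/18)x^2 + (59/18)x - 10/3
  8·L_1(x) = (64/9)x^3 - (512/9)x^2 + (1216/9)x - 256/3
  0·L_2(x) = 0
  (-1)·L_3(x) = -(2/9)x^3 + (13/9)x^2 - (26/9)x + 5/3
Adding term by term: 7x^3 - (113/2)x^2 + (271/2)x - 87

p(x) = 7x^3 - (113/2)x^2 + (271/2)x - 87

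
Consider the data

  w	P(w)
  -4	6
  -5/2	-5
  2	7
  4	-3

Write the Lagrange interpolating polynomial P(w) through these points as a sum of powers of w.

Build the Lagrange basis polynomials:
L_0(w) = (w + 5/2)(w - 2)(w - 4) / [-72] = -(1/72)w^3 + (7/144)w^2 + (7/72)w - 5/18
L_1(w) = (w + 4)(w - 2)(w - 4) / [351/8] = (8/351)w^3 - (16/351)w^2 - (128/351)w + 256/351
L_2(w) = (w + 4)(w + 5/2)(w - 4) / [-54] = -(1/54)w^3 - (5/108)w^2 + (8/27)w + 20/27
L_3(w) = (w + 4)(w + 5/2)(w - 2) / [104] = (1/104)w^3 + (9/208)w^2 - (3/104)w - 5/26
P(w) = 6·L_0 + (-5)·L_1 + 7·L_2 + (-3)·L_3
  6·L_0(w) = -(1/12)w^3 + (7/24)w^2 + (7/12)w - 5/3
  (-5)·L_1(w) = -(40/351)w^3 + (80/351)w^2 + (640/351)w - 1280/351
  7·L_2(w) = -(7/54)w^3 - (35/108)w^2 + (56/27)w + 140/27
  (-3)·L_3(w) = -(3/104)w^3 - (27/208)w^2 + (9/104)w + 15/26
Adding term by term: -(37/104)w^3 + (41/624)w^2 + (475/104)w + 35/78

P(w) = -(37/104)w^3 + (41/624)w^2 + (475/104)w + 35/78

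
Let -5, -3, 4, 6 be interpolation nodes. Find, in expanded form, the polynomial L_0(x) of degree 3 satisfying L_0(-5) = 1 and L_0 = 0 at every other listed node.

L_0(x) = -(1/198)x^3 + (7/198)x^2 + (1/33)x - 4/11

L_0(x) = (x + 3)(x - 4)(x - 6) / [(-2)·(-9)·(-11)]
       = (x^3 - 7x^2 - 6x + 72) / (-198)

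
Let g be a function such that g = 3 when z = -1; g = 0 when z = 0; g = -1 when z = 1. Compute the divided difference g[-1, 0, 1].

1

g[-1,0] = (0 - 3) / (0 - (-1)) = -3
g[0,1] = (-1 - 0) / (1 - 0) = -1
g[-1,0,1] = (-1 - (-3)) / (1 - (-1)) = 1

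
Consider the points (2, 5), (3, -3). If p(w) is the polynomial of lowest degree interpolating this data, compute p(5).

Evaluate each Lagrange basis at w = 5:
L_0(5) = (2)/[(-1)] = -2
L_1(5) = (3)/[(1)] = 3
Sum: 5·(-2) + (-3)·(3) = -19

-19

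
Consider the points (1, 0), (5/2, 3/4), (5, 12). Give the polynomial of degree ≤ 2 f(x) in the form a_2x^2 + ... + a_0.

Build the Lagrange basis polynomials:
L_0(x) = (x - 5/2)(x - 5) / [6] = (1/6)x^2 - (5/4)x + 25/12
L_1(x) = (x - 1)(x - 5) / [-15/4] = -(4/15)x^2 + (8/5)x - 4/3
L_2(x) = (x - 1)(x - 5/2) / [10] = (1/10)x^2 - (7/20)x + 1/4
f(x) = 0·L_0 + (3/4)·L_1 + 12·L_2
  0·L_0(x) = 0
  (3/4)·L_1(x) = -(1/5)x^2 + (6/5)x - 1
  12·L_2(x) = (6/5)x^2 - (21/5)x + 3
Adding term by term: x^2 - 3x + 2

f(x) = x^2 - 3x + 2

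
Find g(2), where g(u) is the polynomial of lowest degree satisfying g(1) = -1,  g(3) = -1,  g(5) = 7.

-2

Using Newton's divided-difference form:
g[1,3] = (-1 - (-1)) / (3 - 1) = 0
g[3,5] = (7 - (-1)) / (5 - 3) = 4
g[1,3,5] = (4 - 0) / (5 - 1) = 1
g(2) = -1 + 0·(1) + 1·(1)·(-1) = -2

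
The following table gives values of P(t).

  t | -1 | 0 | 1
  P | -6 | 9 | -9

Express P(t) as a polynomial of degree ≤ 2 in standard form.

Build the Lagrange basis polynomials:
L_0(t) = t(t - 1) / [2] = (1/2)t^2 - (1/2)t
L_1(t) = (t + 1)(t - 1) / [-1] = -t^2 + 1
L_2(t) = (t + 1)t / [2] = (1/2)t^2 + (1/2)t
P(t) = (-6)·L_0 + 9·L_1 + (-9)·L_2
  (-6)·L_0(t) = -3t^2 + 3t
  9·L_1(t) = -9t^2 + 9
  (-9)·L_2(t) = -(9/2)t^2 - (9/2)t
Adding term by term: -(33/2)t^2 - (3/2)t + 9

P(t) = -(33/2)t^2 - (3/2)t + 9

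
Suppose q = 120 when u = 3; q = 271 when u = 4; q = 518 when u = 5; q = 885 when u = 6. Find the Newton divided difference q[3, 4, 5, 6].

q[3,4] = (271 - 120) / (4 - 3) = 151
q[4,5] = (518 - 271) / (5 - 4) = 247
q[5,6] = (885 - 518) / (6 - 5) = 367
q[3,4,5] = (247 - 151) / (5 - 3) = 48
q[4,5,6] = (367 - 247) / (6 - 4) = 60
q[3,4,5,6] = (60 - 48) / (6 - 3) = 4

4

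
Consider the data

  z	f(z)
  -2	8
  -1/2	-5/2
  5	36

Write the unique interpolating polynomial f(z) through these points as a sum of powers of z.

f(z) = 2z^2 - 2z - 4

L_0(z) = (z + 1/2)(z - 5) / [21/2] = (2/21)z^2 - (3/7)z - 5/21
L_1(z) = (z + 2)(z - 5) / [-33/4] = -(4/33)z^2 + (4/11)z + 40/33
L_2(z) = (z + 2)(z + 1/2) / [77/2] = (2/77)z^2 + (5/77)z + 2/77
f(z) = 8·L_0 + (-5/2)·L_1 + 36·L_2
  8·L_0(z) = (16/21)z^2 - (24/7)z - 40/21
  (-5/2)·L_1(z) = (10/33)z^2 - (10/11)z - 100/33
  36·L_2(z) = (72/77)z^2 + (180/77)z + 72/77
Adding term by term: 2z^2 - 2z - 4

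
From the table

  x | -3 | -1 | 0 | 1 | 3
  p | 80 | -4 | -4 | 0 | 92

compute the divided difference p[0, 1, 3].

p[0,1] = (0 - (-4)) / (1 - 0) = 4
p[1,3] = (92 - 0) / (3 - 1) = 46
p[0,1,3] = (46 - 4) / (3 - 0) = 14

14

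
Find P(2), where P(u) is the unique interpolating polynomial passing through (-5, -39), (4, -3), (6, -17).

3

Evaluate each Lagrange basis at u = 2:
L_0(2) = (-2)·(-4)/[(-9)·(-11)] = 8/99
L_1(2) = (7)·(-4)/[(9)·(-2)] = 14/9
L_2(2) = (7)·(-2)/[(11)·(2)] = -7/11
Sum: (-39)·(8/99) + (-3)·(14/9) + (-17)·(-7/11) = 3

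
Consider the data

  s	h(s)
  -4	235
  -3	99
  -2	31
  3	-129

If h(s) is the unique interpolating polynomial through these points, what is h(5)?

-557

Using Newton's divided-difference form:
h[-4,-3] = (99 - 235) / (-3 - (-4)) = -136
h[-3,-2] = (31 - 99) / (-2 - (-3)) = -68
h[-2,3] = (-129 - 31) / (3 - (-2)) = -32
h[-4,-3,-2] = (-68 - (-136)) / (-2 - (-4)) = 34
h[-3,-2,3] = (-32 - (-68)) / (3 - (-3)) = 6
h[-4,-3,-2,3] = (6 - 34) / (3 - (-4)) = -4
h(5) = 235 + (-136)·(9) + 34·(9)·(8) + (-4)·(9)·(8)·(7) = -557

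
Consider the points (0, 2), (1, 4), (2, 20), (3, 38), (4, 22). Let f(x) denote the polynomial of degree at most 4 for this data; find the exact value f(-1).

Evaluate each Lagrange basis at x = -1:
L_0(-1) = (-2)·(-3)·(-4)·(-5)/[(-1)·(-2)·(-3)·(-4)] = 5
L_1(-1) = (-1)·(-3)·(-4)·(-5)/[(1)·(-1)·(-2)·(-3)] = -10
L_2(-1) = (-1)·(-2)·(-4)·(-5)/[(2)·(1)·(-1)·(-2)] = 10
L_3(-1) = (-1)·(-2)·(-3)·(-5)/[(3)·(2)·(1)·(-1)] = -5
L_4(-1) = (-1)·(-2)·(-3)·(-4)/[(4)·(3)·(2)·(1)] = 1
Sum: 2·(5) + 4·(-10) + 20·(10) + 38·(-5) + 22·(1) = 2

2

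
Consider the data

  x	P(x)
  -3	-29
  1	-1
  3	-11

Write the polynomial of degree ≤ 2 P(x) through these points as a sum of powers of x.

L_0(x) = (x - 1)(x - 3) / [24] = (1/24)x^2 - (1/6)x + 1/8
L_1(x) = (x + 3)(x - 3) / [-8] = -(1/8)x^2 + 9/8
L_2(x) = (x + 3)(x - 1) / [12] = (1/12)x^2 + (1/6)x - 1/4
P(x) = (-29)·L_0 + (-1)·L_1 + (-11)·L_2
  (-29)·L_0(x) = -(29/24)x^2 + (29/6)x - 29/8
  (-1)·L_1(x) = (1/8)x^2 - 9/8
  (-11)·L_2(x) = -(11/12)x^2 - (11/6)x + 11/4
Adding term by term: -2x^2 + 3x - 2

P(x) = -2x^2 + 3x - 2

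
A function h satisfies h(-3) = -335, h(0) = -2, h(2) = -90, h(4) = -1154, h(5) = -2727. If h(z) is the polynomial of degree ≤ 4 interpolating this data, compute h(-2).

Using Newton's divided-difference form:
h[-3,0] = (-2 - (-335)) / (0 - (-3)) = 111
h[0,2] = (-90 - (-2)) / (2 - 0) = -44
h[2,4] = (-1154 - (-90)) / (4 - 2) = -532
h[4,5] = (-2727 - (-1154)) / (5 - 4) = -1573
h[-3,0,2] = (-44 - 111) / (2 - (-3)) = -31
h[0,2,4] = (-532 - (-44)) / (4 - 0) = -122
h[2,4,5] = (-1573 - (-532)) / (5 - 2) = -347
h[-3,0,2,4] = (-122 - (-31)) / (4 - (-3)) = -13
h[0,2,4,5] = (-347 - (-122)) / (5 - 0) = -45
h[-3,0,2,4,5] = (-45 - (-13)) / (5 - (-3)) = -4
h(-2) = -335 + 111·(1) + (-31)·(1)·(-2) + (-13)·(1)·(-2)·(-4) + (-4)·(1)·(-2)·(-4)·(-6) = -74

-74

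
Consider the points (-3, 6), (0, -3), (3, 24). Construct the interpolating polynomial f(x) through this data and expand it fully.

Build the Lagrange basis polynomials:
L_0(x) = x(x - 3) / [18] = (1/18)x^2 - (1/6)x
L_1(x) = (x + 3)(x - 3) / [-9] = -(1/9)x^2 + 1
L_2(x) = (x + 3)x / [18] = (1/18)x^2 + (1/6)x
f(x) = 6·L_0 + (-3)·L_1 + 24·L_2
  6·L_0(x) = (1/3)x^2 - x
  (-3)·L_1(x) = (1/3)x^2 - 3
  24·L_2(x) = (4/3)x^2 + 4x
Adding term by term: 2x^2 + 3x - 3

f(x) = 2x^2 + 3x - 3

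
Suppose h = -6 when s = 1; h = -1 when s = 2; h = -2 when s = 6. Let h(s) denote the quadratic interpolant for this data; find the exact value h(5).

7/5

Using Newton's divided-difference form:
h[1,2] = (-1 - (-6)) / (2 - 1) = 5
h[2,6] = (-2 - (-1)) / (6 - 2) = -1/4
h[1,2,6] = (-1/4 - 5) / (6 - 1) = -21/20
h(5) = -6 + 5·(4) + (-21/20)·(4)·(3) = 7/5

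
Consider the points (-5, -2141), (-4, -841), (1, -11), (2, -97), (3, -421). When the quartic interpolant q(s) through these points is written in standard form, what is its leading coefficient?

-4

The leading coefficient equals the top divided difference q[-5,-4,1,2,3].
q[-5,-4] = (-841 - (-2141)) / (-4 - (-5)) = 1300
q[-4,1] = (-11 - (-841)) / (1 - (-4)) = 166
q[1,2] = (-97 - (-11)) / (2 - 1) = -86
q[2,3] = (-421 - (-97)) / (3 - 2) = -324
q[-5,-4,1] = (166 - 1300) / (1 - (-5)) = -189
q[-4,1,2] = (-86 - 166) / (2 - (-4)) = -42
q[1,2,3] = (-324 - (-86)) / (3 - 1) = -119
q[-5,-4,1,2] = (-42 - (-189)) / (2 - (-5)) = 21
q[-4,1,2,3] = (-119 - (-42)) / (3 - (-4)) = -11
q[-5,-4,1,2,3] = (-11 - 21) / (3 - (-5)) = -4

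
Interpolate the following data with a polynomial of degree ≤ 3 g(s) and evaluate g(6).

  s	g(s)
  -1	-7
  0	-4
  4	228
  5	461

L_0(6) = (6)·(2)·(1)/[(-1)·(-5)·(-6)] = -2/5
L_1(6) = (7)·(2)·(1)/[(1)·(-4)·(-5)] = 7/10
L_2(6) = (7)·(6)·(1)/[(5)·(4)·(-1)] = -21/10
L_3(6) = (7)·(6)·(2)/[(6)·(5)·(1)] = 14/5
Sum: (-7)·(-2/5) + (-4)·(7/10) + 228·(-21/10) + 461·(14/5) = 812

812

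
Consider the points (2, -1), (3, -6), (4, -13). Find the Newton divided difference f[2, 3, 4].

f[2,3] = (-6 - (-1)) / (3 - 2) = -5
f[3,4] = (-13 - (-6)) / (4 - 3) = -7
f[2,3,4] = (-7 - (-5)) / (4 - 2) = -1

-1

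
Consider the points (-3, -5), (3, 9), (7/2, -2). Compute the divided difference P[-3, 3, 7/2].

P[-3,3] = (9 - (-5)) / (3 - (-3)) = 7/3
P[3,7/2] = (-2 - 9) / (7/2 - 3) = -22
P[-3,3,7/2] = (-22 - 7/3) / (7/2 - (-3)) = -146/39

-146/39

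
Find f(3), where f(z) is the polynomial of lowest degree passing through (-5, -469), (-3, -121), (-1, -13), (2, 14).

59

L_0(3) = (6)·(4)·(1)/[(-2)·(-4)·(-7)] = -3/7
L_1(3) = (8)·(4)·(1)/[(2)·(-2)·(-5)] = 8/5
L_2(3) = (8)·(6)·(1)/[(4)·(2)·(-3)] = -2
L_3(3) = (8)·(6)·(4)/[(7)·(5)·(3)] = 64/35
Sum: (-469)·(-3/7) + (-121)·(8/5) + (-13)·(-2) + 14·(64/35) = 59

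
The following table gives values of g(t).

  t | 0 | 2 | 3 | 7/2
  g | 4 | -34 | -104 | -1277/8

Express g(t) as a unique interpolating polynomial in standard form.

Build the Lagrange basis polynomials:
L_0(t) = (t - 2)(t - 3)(t - 7/2) / [-21] = -(1/21)t^3 + (17/42)t^2 - (47/42)t + 1
L_1(t) = t(t - 3)(t - 7/2) / [3] = (1/3)t^3 - (13/6)t^2 + (7/2)t
L_2(t) = t(t - 2)(t - 7/2) / [-3/2] = -(2/3)t^3 + (11/3)t^2 - (14/3)t
L_3(t) = t(t - 2)(t - 3) / [21/8] = (8/21)t^3 - (40/21)t^2 + (16/7)t
g(t) = 4·L_0 + (-34)·L_1 + (-104)·L_2 + (-1277/8)·L_3
  4·L_0(t) = -(4/21)t^3 + (34/21)t^2 - (94/21)t + 4
  (-34)·L_1(t) = -(34/3)t^3 + (221/3)t^2 - 119t
  (-104)·L_2(t) = (208/3)t^3 - (1144/3)t^2 + (1456/3)t
  (-1277/8)·L_3(t) = -(1277/21)t^3 + (6385/21)t^2 - (2554/7)t
Adding term by term: -3t^3 - 2t^2 - 3t + 4

g(t) = -3t^3 - 2t^2 - 3t + 4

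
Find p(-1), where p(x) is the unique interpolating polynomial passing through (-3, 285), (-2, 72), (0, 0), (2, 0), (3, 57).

9

L_0(-1) = (1)·(-1)·(-3)·(-4)/[(-1)·(-3)·(-5)·(-6)] = -2/15
L_1(-1) = (2)·(-1)·(-3)·(-4)/[(1)·(-2)·(-4)·(-5)] = 3/5
L_2(-1) = (2)·(1)·(-3)·(-4)/[(3)·(2)·(-2)·(-3)] = 2/3
L_3(-1) = (2)·(1)·(-1)·(-4)/[(5)·(4)·(2)·(-1)] = -1/5
L_4(-1) = (2)·(1)·(-1)·(-3)/[(6)·(5)·(3)·(1)] = 1/15
Sum: 285·(-2/15) + 72·(3/5) + 0 + 0 + 57·(1/15) = 9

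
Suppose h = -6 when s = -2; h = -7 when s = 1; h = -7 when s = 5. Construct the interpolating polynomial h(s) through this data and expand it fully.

Build the Lagrange basis polynomials:
L_0(s) = (s - 1)(s - 5) / [21] = (1/21)s^2 - (2/7)s + 5/21
L_1(s) = (s + 2)(s - 5) / [-12] = -(1/12)s^2 + (1/4)s + 5/6
L_2(s) = (s + 2)(s - 1) / [28] = (1/28)s^2 + (1/28)s - 1/14
h(s) = (-6)·L_0 + (-7)·L_1 + (-7)·L_2
  (-6)·L_0(s) = -(2/7)s^2 + (12/7)s - 10/7
  (-7)·L_1(s) = (7/12)s^2 - (7/4)s - 35/6
  (-7)·L_2(s) = -(1/4)s^2 - (1/4)s + 1/2
Adding term by term: (1/21)s^2 - (2/7)s - 142/21

h(s) = (1/21)s^2 - (2/7)s - 142/21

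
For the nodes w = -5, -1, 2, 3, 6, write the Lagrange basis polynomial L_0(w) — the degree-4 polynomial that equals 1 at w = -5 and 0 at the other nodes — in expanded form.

L_0(w) = (1/2464)w^4 - (5/1232)w^3 + (25/2464)w^2 - 9/616

L_0(w) = (w + 1)(w - 2)(w - 3)(w - 6) / [(-4)·(-7)·(-8)·(-11)]
       = (w^4 - 10w^3 + 25w^2 - 36) / (2464)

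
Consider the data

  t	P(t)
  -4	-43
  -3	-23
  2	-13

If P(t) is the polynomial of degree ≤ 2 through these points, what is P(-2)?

L_0(-2) = (1)·(-4)/[(-1)·(-6)] = -2/3
L_1(-2) = (2)·(-4)/[(1)·(-5)] = 8/5
L_2(-2) = (2)·(1)/[(6)·(5)] = 1/15
Sum: (-43)·(-2/3) + (-23)·(8/5) + (-13)·(1/15) = -9

-9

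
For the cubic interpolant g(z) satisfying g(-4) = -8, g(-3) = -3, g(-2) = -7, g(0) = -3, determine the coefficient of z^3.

L_0(z) = (z + 3)(z + 2)z / [-8] = -(1/8)z^3 - (5/8)z^2 - (3/4)z
L_1(z) = (z + 4)(z + 2)z / [3] = (1/3)z^3 + 2z^2 + (8/3)z
L_2(z) = (z + 4)(z + 3)z / [-4] = -(1/4)z^3 - (7/4)z^2 - 3z
L_3(z) = (z + 4)(z + 3)(z + 2) / [24] = (1/24)z^3 + (3/8)z^2 + (13/12)z + 1
g(z) = (-8)·L_0 + (-3)·L_1 + (-7)·L_2 + (-3)·L_3
Only the coefficient of z^3 is needed; take it from each L_i and combine:
(-8)·(-1/8) + (-3)·(1/3) + (-7)·(-1/4) + (-3)·(1/24) = 13/8

13/8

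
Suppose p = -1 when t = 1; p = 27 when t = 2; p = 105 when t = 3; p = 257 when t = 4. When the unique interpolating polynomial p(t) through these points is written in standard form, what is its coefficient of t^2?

Build the Lagrange basis polynomials:
L_0(t) = (t - 2)(t - 3)(t - 4) / [-6] = -(1/6)t^3 + (3/2)t^2 - (13/3)t + 4
L_1(t) = (t - 1)(t - 3)(t - 4) / [2] = (1/2)t^3 - 4t^2 + (19/2)t - 6
L_2(t) = (t - 1)(t - 2)(t - 4) / [-2] = -(1/2)t^3 + (7/2)t^2 - 7t + 4
L_3(t) = (t - 1)(t - 2)(t - 3) / [6] = (1/6)t^3 - t^2 + (11/6)t - 1
p(t) = (-1)·L_0 + 27·L_1 + 105·L_2 + 257·L_3
Only the coefficient of t^2 is needed; take it from each L_i and combine:
(-1)·(3/2) + 27·(-4) + 105·(7/2) + 257·(-1) = 1

1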